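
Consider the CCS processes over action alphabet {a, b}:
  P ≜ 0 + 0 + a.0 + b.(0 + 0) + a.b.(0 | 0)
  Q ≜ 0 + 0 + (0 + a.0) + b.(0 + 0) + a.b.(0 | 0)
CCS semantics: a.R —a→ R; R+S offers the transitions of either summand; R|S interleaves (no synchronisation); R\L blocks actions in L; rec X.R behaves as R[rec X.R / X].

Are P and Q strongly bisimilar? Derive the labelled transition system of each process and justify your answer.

YES

Reachable graph of P (5 states):
  m0 = 0 + 0 + a.0 + b.(0 + 0) + a.b.(0 | 0) has moves ··a··> m1, ··a··> m2, ··b··> m3
  m1 = 0 has moves stopped
  m2 = b.(0 | 0) has moves ··b··> m4
  m3 = 0 + 0 has moves stopped
  m4 = 0 | 0 has moves stopped
Reachable graph of Q (5 states):
  n0 = 0 + 0 + (0 + a.0) + b.(0 + 0) + a.b.(0 | 0) has moves ··a··> n1, ··a··> n2, ··b··> n3
  n1 = 0 has moves stopped
  n2 = b.(0 | 0) has moves ··b··> n4
  n3 = 0 + 0 has moves stopped
  n4 = 0 | 0 has moves stopped
Partition-refinement fixed point:
  B0 = {m0, n0}
  B1 = {m1, m3, m4, n1, n3, n4}
  B2 = {m2, n2}
m0 ∈ B0, n0 ∈ B0 → same block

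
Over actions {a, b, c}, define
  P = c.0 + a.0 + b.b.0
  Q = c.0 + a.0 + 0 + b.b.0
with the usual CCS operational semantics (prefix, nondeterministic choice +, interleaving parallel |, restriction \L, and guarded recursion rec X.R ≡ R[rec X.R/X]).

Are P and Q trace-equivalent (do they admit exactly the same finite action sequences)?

trace-equivalent

P's transition system — 3 states:
  s0 = c.0 + a.0 + b.b.0 → -a-> s1, -b-> s2, -c-> s1
  s1 = 0 → stopped
  s2 = b.0 → -b-> s1
Q's transition system — 3 states:
  t0 = c.0 + a.0 + 0 + b.b.0 → -a-> t1, -b-> t2, -c-> t1
  t1 = 0 → stopped
  t2 = b.0 → -b-> t1
Coarsest stable partition (strong bisimilarity classes):
  B0 = {s0, t0}
  B1 = {s1, t1}
  B2 = {s2, t2}
s0 ∈ B0, t0 ∈ B0 → same block
Bisimilar ⇒ trace-equivalent.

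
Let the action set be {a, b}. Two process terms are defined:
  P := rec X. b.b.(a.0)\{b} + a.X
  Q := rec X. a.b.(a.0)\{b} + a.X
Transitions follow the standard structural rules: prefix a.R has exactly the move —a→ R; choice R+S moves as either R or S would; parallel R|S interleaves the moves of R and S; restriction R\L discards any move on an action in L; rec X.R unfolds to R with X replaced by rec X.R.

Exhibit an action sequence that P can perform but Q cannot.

LTS(P): 4 reachable states
  m0 = rec X. b.b.(a.0)\{b} + a.X ⊢ --a--▸ m0, --b--▸ m1
  m1 = b.(a.0)\{b} ⊢ --b--▸ m2
  m2 = (a.0)\{b} ⊢ --a--▸ m3
  m3 = 0\{b} ⊢ (no moves)
LTS(Q): 4 reachable states
  n0 = rec X. a.b.(a.0)\{b} + a.X ⊢ --a--▸ n0, --a--▸ n1
  n1 = b.(a.0)\{b} ⊢ --b--▸ n2
  n2 = (a.0)\{b} ⊢ --a--▸ n3
  n3 = 0\{b} ⊢ (no moves)
Executing b from P (initial set {m0}):
  [1] b ⇒ {m1}
  ✓ P
Executing b from Q (initial set {n0}):
  [1] b ⇒ ∅  — Q cannot continue

b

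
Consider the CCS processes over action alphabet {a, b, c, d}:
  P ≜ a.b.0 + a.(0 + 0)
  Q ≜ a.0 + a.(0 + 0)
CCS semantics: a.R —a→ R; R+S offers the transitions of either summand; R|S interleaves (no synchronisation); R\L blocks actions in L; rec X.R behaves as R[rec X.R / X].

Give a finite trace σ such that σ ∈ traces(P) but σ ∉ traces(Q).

Reachable graph of P (4 states):
  p0 = a.b.0 + a.(0 + 0) ⊢ —a→ p1, —a→ p2
  p1 = 0 + 0 ⊢ deadlocked
  p2 = b.0 ⊢ —b→ p3
  p3 = 0 ⊢ deadlocked
Reachable graph of Q (3 states):
  q0 = a.0 + a.(0 + 0) ⊢ —a→ q1, —a→ q2
  q1 = 0 ⊢ deadlocked
  q2 = 0 + 0 ⊢ deadlocked
Trace ⟨ab⟩ through P, begin at {p0}:
  step 1 (a): {p1, p2}
  step 2 (b): {p3}
  P completes σ.
Trace ⟨ab⟩ through Q, begin at {q0}:
  step 1 (a): {q1, q2}
  step 2 (b): ∅  — Q cannot continue

ab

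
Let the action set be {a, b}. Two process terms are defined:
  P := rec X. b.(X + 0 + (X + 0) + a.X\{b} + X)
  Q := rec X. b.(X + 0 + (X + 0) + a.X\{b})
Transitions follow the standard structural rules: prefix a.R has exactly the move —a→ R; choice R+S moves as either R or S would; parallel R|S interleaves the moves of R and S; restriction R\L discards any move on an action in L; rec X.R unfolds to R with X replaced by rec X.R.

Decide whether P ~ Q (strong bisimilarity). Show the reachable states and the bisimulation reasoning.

LTS(P): 3 reachable states
  s0 = rec X. b.(X + 0 + (X + 0) + a.X\{b} + X) :: =b=> s1
  s1 = (rec X. b.(X + 0 + (X + 0) + a.X\{b} + X)) + 0 + ((rec X. b.(X + 0 + (X + 0) + a.X\{b} + X)) + 0) + a.(rec X. b.(X + 0 + (X + 0) + a.X\{b} + X))\{b} + (rec X. b.(X + 0 + (X + 0) + a.X\{b} + X)) :: =a=> s2, =b=> s1
  s2 = (rec X. b.(X + 0 + (X + 0) + a.X\{b} + X))\{b} :: deadlocked
LTS(Q): 3 reachable states
  t0 = rec X. b.(X + 0 + (X + 0) + a.X\{b}) :: =b=> t1
  t1 = (rec X. b.(X + 0 + (X + 0) + a.X\{b})) + 0 + ((rec X. b.(X + 0 + (X + 0) + a.X\{b})) + 0) + a.(rec X. b.(X + 0 + (X + 0) + a.X\{b}))\{b} :: =a=> t2, =b=> t1
  t2 = (rec X. b.(X + 0 + (X + 0) + a.X\{b}))\{b} :: deadlocked
Bisimilarity quotient blocks:
  B0 = {s0, t0}
  B1 = {s1, t1}
  B2 = {s2, t2}
s0 ∈ B0, t0 ∈ B0 → same block

YES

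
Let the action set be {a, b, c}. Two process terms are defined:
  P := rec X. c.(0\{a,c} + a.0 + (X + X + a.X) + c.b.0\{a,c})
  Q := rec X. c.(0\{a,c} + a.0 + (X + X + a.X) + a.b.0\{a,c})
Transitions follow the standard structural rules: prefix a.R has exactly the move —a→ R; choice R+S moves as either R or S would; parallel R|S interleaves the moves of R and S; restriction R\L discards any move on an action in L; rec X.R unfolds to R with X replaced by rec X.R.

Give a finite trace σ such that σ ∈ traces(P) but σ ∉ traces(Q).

P's transition system — 5 states:
  p0 = rec X. c.(0\{a,c} + a.0 + (X + X + a.X) + c.b.0\{a,c}) | --c--▸ p1
  p1 = 0\{a,c} + a.0 + ((rec X. c.(0\{a,c} + a.0 + (X + X + a.X) + c.b.0\{a,c})) + (rec X. c.(0\{a,c} + a.0 + (X + X + a.X) + c.b.0\{a,c})) + a.(rec X. c.(0\{a,c} + a.0 + (X + X + a.X) + c.b.0\{a,c}))) + c.b.0\{a,c} | --a--▸ p0, --a--▸ p2, --c--▸ p1, --c--▸ p3
  p2 = 0 | stopped
  p3 = b.0\{a,c} | --b--▸ p4
  p4 = 0\{a,c} | stopped
Q's transition system — 5 states:
  q0 = rec X. c.(0\{a,c} + a.0 + (X + X + a.X) + a.b.0\{a,c}) | --c--▸ q1
  q1 = 0\{a,c} + a.0 + ((rec X. c.(0\{a,c} + a.0 + (X + X + a.X) + a.b.0\{a,c})) + (rec X. c.(0\{a,c} + a.0 + (X + X + a.X) + a.b.0\{a,c})) + a.(rec X. c.(0\{a,c} + a.0 + (X + X + a.X) + a.b.0\{a,c}))) + a.b.0\{a,c} | --a--▸ q0, --a--▸ q2, --a--▸ q3, --c--▸ q1
  q2 = 0 | stopped
  q3 = b.0\{a,c} | --b--▸ q4
  q4 = 0\{a,c} | stopped
Trace ⟨ccb⟩ through P, begin at {p0}:
  after c @ step 1: {p1}
  after c @ step 2: {p1, p3}
  after b @ step 3: {p4}
  — P admits the full trace.
Trace ⟨ccb⟩ through Q, begin at {q0}:
  after c @ step 1: {q1}
  after c @ step 2: {q1}
  after b @ step 3: ∅ (Q stuck)

ccb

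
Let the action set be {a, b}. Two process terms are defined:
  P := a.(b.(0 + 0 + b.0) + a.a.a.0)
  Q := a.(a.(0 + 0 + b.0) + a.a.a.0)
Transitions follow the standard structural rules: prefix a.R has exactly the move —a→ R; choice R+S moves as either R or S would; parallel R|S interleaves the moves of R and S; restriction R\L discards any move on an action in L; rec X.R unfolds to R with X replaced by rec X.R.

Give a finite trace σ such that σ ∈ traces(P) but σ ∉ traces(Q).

P's transition system — 6 states:
  m0 = a.(b.(0 + 0 + b.0) + a.a.a.0) has moves —a→ m1
  m1 = b.(0 + 0 + b.0) + a.a.a.0 has moves —a→ m2, —b→ m3
  m2 = a.a.0 has moves —a→ m4
  m3 = 0 + 0 + b.0 has moves —b→ m5
  m4 = a.0 has moves —a→ m5
  m5 = 0 has moves ·
Q's transition system — 6 states:
  n0 = a.(a.(0 + 0 + b.0) + a.a.a.0) has moves —a→ n1
  n1 = a.(0 + 0 + b.0) + a.a.a.0 has moves —a→ n2, —a→ n3
  n2 = 0 + 0 + b.0 has moves —b→ n4
  n3 = a.a.0 has moves —a→ n5
  n4 = 0 has moves ·
  n5 = a.0 has moves —a→ n4
Trace ⟨ab⟩ through P, begin at {m0}:
  after a @ step 1: {m1}
  after b @ step 2: {m3}
  P completes σ.
Trace ⟨ab⟩ through Q, begin at {n0}:
  after a @ step 1: {n1}
  after b @ step 2: ∅ (Q stuck)

ab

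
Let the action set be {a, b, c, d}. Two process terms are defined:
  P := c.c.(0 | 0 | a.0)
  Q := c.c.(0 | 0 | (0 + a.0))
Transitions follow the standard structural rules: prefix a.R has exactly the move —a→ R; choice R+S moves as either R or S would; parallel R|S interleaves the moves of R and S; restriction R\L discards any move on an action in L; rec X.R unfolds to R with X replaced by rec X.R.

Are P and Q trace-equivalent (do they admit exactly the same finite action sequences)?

P's transition system — 4 states:
  u0 = c.c.(0 | 0 | a.0) ⊢ --c--▸ u1
  u1 = c.(0 | 0 | a.0) ⊢ --c--▸ u2
  u2 = 0 | 0 | a.0 ⊢ --a--▸ u3
  u3 = 0 | 0 | 0 ⊢ ∅
Q's transition system — 4 states:
  v0 = c.c.(0 | 0 | (0 + a.0)) ⊢ --c--▸ v1
  v1 = c.(0 | 0 | (0 + a.0)) ⊢ --c--▸ v2
  v2 = 0 | 0 | (0 + a.0) ⊢ --a--▸ v3
  v3 = 0 | 0 | 0 ⊢ ∅
Partition-refinement fixed point:
  B0 = {u0, v0}
  B1 = {u1, v1}
  B2 = {u2, v2}
  B3 = {u3, v3}
u0 ∈ B0, v0 ∈ B0 → same block
Bisimilar ⇒ trace-equivalent.

trace-equivalent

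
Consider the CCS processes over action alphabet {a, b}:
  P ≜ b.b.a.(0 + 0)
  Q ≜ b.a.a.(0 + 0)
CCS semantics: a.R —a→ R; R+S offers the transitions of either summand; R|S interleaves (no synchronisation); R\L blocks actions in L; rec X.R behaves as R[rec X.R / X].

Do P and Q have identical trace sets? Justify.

NO — witness ⟨bb⟩

Reachable graph of P (4 states):
  u0 = b.b.a.(0 + 0) :: --b--▸ u1
  u1 = b.a.(0 + 0) :: --b--▸ u2
  u2 = a.(0 + 0) :: --a--▸ u3
  u3 = 0 + 0 :: (no moves)
Reachable graph of Q (4 states):
  v0 = b.a.a.(0 + 0) :: --b--▸ v1
  v1 = a.a.(0 + 0) :: --a--▸ v2
  v2 = a.(0 + 0) :: --a--▸ v3
  v3 = 0 + 0 :: (no moves)
Run σ = ⟨bb⟩ on P: start {u0}
  [1] b ⇒ {u1}
  [2] b ⇒ {u2}
  ✓ P
Run σ = ⟨bb⟩ on Q: start {v0}
  [1] b ⇒ {v1}
  [2] b ⇒ ∅  — Q cannot continue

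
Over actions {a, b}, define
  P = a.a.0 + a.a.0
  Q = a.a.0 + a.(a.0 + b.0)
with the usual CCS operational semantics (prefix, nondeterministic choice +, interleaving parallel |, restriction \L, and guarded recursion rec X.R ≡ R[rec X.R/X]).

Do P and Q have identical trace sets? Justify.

Reachable graph of P (3 states):
  p0 = a.a.0 + a.a.0 | =a=> p1
  p1 = a.0 | =a=> p2
  p2 = 0 | deadlocked
Reachable graph of Q (4 states):
  q0 = a.a.0 + a.(a.0 + b.0) | =a=> q1, =a=> q2
  q1 = a.0 | =a=> q3
  q2 = a.0 + b.0 | =a=> q3, =b=> q3
  q3 = 0 | deadlocked
Trace ⟨ab⟩ through Q, begin at {q0}:
  step 1 (a): {q1, q2}
  step 2 (b): {q3}
  Q completes σ.
Trace ⟨ab⟩ through P, begin at {p0}:
  step 1 (a): {p1}
  step 2 (b): no successor for P

traces(P) ≠ traces(Q) — witness ⟨ab⟩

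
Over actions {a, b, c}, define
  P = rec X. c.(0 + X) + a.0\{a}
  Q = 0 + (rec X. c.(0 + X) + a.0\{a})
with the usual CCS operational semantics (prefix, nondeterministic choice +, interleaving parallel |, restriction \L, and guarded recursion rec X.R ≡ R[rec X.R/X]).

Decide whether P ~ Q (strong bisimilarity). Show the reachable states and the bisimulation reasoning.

YES

LTS(P): 3 reachable states
  s0 = rec X. c.(0 + X) + a.0\{a} has moves ··a··> s1, ··c··> s2
  s1 = 0\{a} has moves deadlocked
  s2 = 0 + (rec X. c.(0 + X) + a.0\{a}) has moves ··a··> s1, ··c··> s2
LTS(Q): 2 reachable states
  t0 = 0 + (rec X. c.(0 + X) + a.0\{a}) has moves ··a··> t1, ··c··> t0
  t1 = 0\{a} has moves deadlocked
Coarsest stable partition (strong bisimilarity classes):
  B0 = {s0, s2, t0}
  B1 = {s1, t1}
s0 ∈ B0, t0 ∈ B0 → same block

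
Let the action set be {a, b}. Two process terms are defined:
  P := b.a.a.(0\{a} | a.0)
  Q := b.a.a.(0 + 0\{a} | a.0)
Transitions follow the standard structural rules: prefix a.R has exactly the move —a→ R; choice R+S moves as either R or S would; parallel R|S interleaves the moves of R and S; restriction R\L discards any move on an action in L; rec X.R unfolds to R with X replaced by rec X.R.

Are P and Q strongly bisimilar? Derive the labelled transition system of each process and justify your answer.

Reachable graph of P (5 states):
  u0 = b.a.a.(0\{a} | a.0) | -b-> u1
  u1 = a.a.(0\{a} | a.0) | -a-> u2
  u2 = a.(0\{a} | a.0) | -a-> u3
  u3 = 0\{a} | a.0 | -a-> u4
  u4 = 0\{a} | 0 | ∅
Reachable graph of Q (5 states):
  v0 = b.a.a.(0 + 0\{a} | a.0) | -b-> v1
  v1 = a.a.(0 + 0\{a} | a.0) | -a-> v2
  v2 = a.(0 + 0\{a} | a.0) | -a-> v3
  v3 = 0 + 0\{a} | a.0 | -a-> v4
  v4 = 0\{a} | 0 | ∅
Bisimilarity quotient blocks:
  B0 = {u0, v0}
  B1 = {u1, v1}
  B2 = {u2, v2}
  B3 = {u3, v3}
  B4 = {u4, v4}
u0 ∈ B0, v0 ∈ B0 → same block

P ~ Q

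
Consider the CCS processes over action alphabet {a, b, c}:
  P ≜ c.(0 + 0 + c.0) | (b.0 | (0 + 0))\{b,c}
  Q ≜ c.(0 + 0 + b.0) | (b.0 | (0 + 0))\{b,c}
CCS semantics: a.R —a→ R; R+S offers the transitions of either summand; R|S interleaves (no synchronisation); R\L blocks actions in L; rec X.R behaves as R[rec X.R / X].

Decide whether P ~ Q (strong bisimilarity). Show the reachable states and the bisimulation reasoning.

P's transition system — 3 states:
  s0 = c.(0 + 0 + c.0) | (b.0 | (0 + 0))\{b,c} | ··c··> s1
  s1 = (0 + 0 + c.0) | (b.0 | (0 + 0))\{b,c} | ··c··> s2
  s2 = 0 | (b.0 | (0 + 0))\{b,c} | ·
Q's transition system — 3 states:
  t0 = c.(0 + 0 + b.0) | (b.0 | (0 + 0))\{b,c} | ··c··> t1
  t1 = (0 + 0 + b.0) | (b.0 | (0 + 0))\{b,c} | ··b··> t2
  t2 = 0 | (b.0 | (0 + 0))\{b,c} | ·
Partition-refinement fixed point:
  B0 = {s0}
  B1 = {s1}
  B2 = {s2, t2}
  B3 = {t0}
  B4 = {t1}
s0 ∈ B0, t0 ∈ B3 → different blocks

P ≁ Q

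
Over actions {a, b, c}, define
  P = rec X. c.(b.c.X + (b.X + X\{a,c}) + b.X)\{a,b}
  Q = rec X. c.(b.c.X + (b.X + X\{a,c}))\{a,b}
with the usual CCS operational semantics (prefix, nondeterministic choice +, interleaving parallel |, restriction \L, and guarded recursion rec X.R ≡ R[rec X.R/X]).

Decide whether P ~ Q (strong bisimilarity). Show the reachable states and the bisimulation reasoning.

bisimilar

LTS(P): 2 reachable states
  s0 = rec X. c.(b.c.X + (b.X + X\{a,c}) + b.X)\{a,b} has moves —c→ s1
  s1 = (b.c.(rec X. c.(b.c.X + (b.X + X\{a,c}) + b.X)\{a,b}) + (b.(rec X. c.(b.c.X + (b.X + X\{a,c}) + b.X)\{a,b}) + (rec X. c.(b.c.X + (b.X + X\{a,c}) + b.X)\{a,b})\{a,c}) + b.(rec X. c.(b.c.X + (b.X + X\{a,c}) + b.X)\{a,b}))\{a,b} has moves deadlocked
LTS(Q): 2 reachable states
  t0 = rec X. c.(b.c.X + (b.X + X\{a,c}))\{a,b} has moves —c→ t1
  t1 = (b.c.(rec X. c.(b.c.X + (b.X + X\{a,c}))\{a,b}) + (b.(rec X. c.(b.c.X + (b.X + X\{a,c}))\{a,b}) + (rec X. c.(b.c.X + (b.X + X\{a,c}))\{a,b})\{a,c}))\{a,b} has moves deadlocked
Coarsest stable partition (strong bisimilarity classes):
  B0 = {s0, t0}
  B1 = {s1, t1}
s0 ∈ B0, t0 ∈ B0 → same block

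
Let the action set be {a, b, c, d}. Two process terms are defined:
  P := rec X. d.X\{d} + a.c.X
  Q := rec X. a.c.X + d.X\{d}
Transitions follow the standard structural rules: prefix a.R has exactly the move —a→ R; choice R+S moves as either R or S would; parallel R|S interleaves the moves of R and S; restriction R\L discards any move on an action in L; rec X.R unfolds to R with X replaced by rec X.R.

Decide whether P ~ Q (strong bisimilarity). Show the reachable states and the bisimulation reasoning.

Reachable graph of P (4 states):
  m0 = rec X. d.X\{d} + a.c.X → =a=> m1, =d=> m2
  m1 = c.(rec X. d.X\{d} + a.c.X) → =c=> m0
  m2 = (rec X. d.X\{d} + a.c.X)\{d} → =a=> m3
  m3 = (c.(rec X. d.X\{d} + a.c.X))\{d} → =c=> m2
Reachable graph of Q (4 states):
  n0 = rec X. a.c.X + d.X\{d} → =a=> n1, =d=> n2
  n1 = c.(rec X. a.c.X + d.X\{d}) → =c=> n0
  n2 = (rec X. a.c.X + d.X\{d})\{d} → =a=> n3
  n3 = (c.(rec X. a.c.X + d.X\{d}))\{d} → =c=> n2
Coarsest stable partition (strong bisimilarity classes):
  B0 = {m0, n0}
  B1 = {m2, n2}
  B2 = {m3, n3}
  B3 = {m1, n1}
m0 ∈ B0, n0 ∈ B0 → same block

YES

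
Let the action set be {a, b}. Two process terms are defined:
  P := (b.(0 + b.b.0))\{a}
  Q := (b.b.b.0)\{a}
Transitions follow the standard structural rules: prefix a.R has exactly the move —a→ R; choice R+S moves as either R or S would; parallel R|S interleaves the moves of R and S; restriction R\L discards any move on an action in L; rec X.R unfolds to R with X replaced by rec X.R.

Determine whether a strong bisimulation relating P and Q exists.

P's transition system — 4 states:
  p0 = (b.(0 + b.b.0))\{a} | -b-> p1
  p1 = (0 + b.b.0)\{a} | -b-> p2
  p2 = (b.0)\{a} | -b-> p3
  p3 = 0\{a} | deadlocked
Q's transition system — 4 states:
  q0 = (b.b.b.0)\{a} | -b-> q1
  q1 = (b.b.0)\{a} | -b-> q2
  q2 = (b.0)\{a} | -b-> q3
  q3 = 0\{a} | deadlocked
Partition-refinement fixed point:
  B0 = {p0, q0}
  B1 = {p1, q1}
  B2 = {p2, q2}
  B3 = {p3, q3}
p0 ∈ B0, q0 ∈ B0 → same block

bisimilar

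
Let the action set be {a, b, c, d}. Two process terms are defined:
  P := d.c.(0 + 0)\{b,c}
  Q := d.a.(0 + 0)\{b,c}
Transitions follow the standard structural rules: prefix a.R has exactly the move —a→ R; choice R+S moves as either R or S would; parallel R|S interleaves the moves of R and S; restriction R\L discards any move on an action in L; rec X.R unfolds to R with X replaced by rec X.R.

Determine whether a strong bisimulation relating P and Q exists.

P's transition system — 3 states:
  u0 = d.c.(0 + 0)\{b,c} ⊢ --d--▸ u1
  u1 = c.(0 + 0)\{b,c} ⊢ --c--▸ u2
  u2 = (0 + 0)\{b,c} ⊢ ∅
Q's transition system — 3 states:
  v0 = d.a.(0 + 0)\{b,c} ⊢ --d--▸ v1
  v1 = a.(0 + 0)\{b,c} ⊢ --a--▸ v2
  v2 = (0 + 0)\{b,c} ⊢ ∅
Partition-refinement fixed point:
  B0 = {u0}
  B1 = {u1}
  B2 = {u2, v2}
  B3 = {v0}
  B4 = {v1}
u0 ∈ B0, v0 ∈ B3 → different blocks

P ≁ Q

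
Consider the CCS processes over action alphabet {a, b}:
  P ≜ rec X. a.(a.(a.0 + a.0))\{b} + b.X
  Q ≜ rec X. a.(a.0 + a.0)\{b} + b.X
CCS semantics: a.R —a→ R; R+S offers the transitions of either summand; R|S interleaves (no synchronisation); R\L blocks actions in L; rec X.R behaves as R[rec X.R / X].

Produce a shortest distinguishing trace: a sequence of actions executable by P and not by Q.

P's transition system — 4 states:
  u0 = rec X. a.(a.(a.0 + a.0))\{b} + b.X has moves ··a··> u1, ··b··> u0
  u1 = (a.(a.0 + a.0))\{b} has moves ··a··> u2
  u2 = (a.0 + a.0)\{b} has moves ··a··> u3
  u3 = 0\{b} has moves (no moves)
Q's transition system — 3 states:
  v0 = rec X. a.(a.0 + a.0)\{b} + b.X has moves ··a··> v1, ··b··> v0
  v1 = (a.0 + a.0)\{b} has moves ··a··> v2
  v2 = 0\{b} has moves (no moves)
Run σ = ⟨aaa⟩ on P: start {u0}
  after a @ step 1: {u1}
  after a @ step 2: {u2}
  after a @ step 3: {u3}
  ✓ P
Run σ = ⟨aaa⟩ on Q: start {v0}
  after a @ step 1: {v1}
  after a @ step 2: {v2}
  after a @ step 3: no successor for Q

aaa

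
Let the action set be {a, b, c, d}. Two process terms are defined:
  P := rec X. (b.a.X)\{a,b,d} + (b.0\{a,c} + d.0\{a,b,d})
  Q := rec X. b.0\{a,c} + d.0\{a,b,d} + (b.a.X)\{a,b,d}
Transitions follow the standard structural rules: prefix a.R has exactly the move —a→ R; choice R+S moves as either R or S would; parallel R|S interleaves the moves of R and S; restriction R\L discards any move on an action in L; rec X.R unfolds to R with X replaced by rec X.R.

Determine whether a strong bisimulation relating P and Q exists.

Reachable graph of P (3 states):
  s0 = rec X. (b.a.X)\{a,b,d} + (b.0\{a,c} + d.0\{a,b,d}) has moves =b=> s1, =d=> s2
  s1 = 0\{a,c} has moves ∅
  s2 = 0\{a,b,d} has moves ∅
Reachable graph of Q (3 states):
  t0 = rec X. b.0\{a,c} + d.0\{a,b,d} + (b.a.X)\{a,b,d} has moves =b=> t1, =d=> t2
  t1 = 0\{a,c} has moves ∅
  t2 = 0\{a,b,d} has moves ∅
Coarsest stable partition (strong bisimilarity classes):
  B0 = {s0, t0}
  B1 = {s1, s2, t1, t2}
s0 ∈ B0, t0 ∈ B0 → same block

P ~ Q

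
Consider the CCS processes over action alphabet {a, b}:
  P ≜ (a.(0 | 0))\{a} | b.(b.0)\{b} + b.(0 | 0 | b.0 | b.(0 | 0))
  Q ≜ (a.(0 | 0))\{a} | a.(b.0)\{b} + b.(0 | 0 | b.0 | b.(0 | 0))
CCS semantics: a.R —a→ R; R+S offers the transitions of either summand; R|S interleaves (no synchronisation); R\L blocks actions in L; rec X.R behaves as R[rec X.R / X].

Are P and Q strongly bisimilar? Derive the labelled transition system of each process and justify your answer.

P's transition system — 6 states:
  u0 = (a.(0 | 0))\{a} | b.(b.0)\{b} + b.(0 | 0 | b.0 | b.(0 | 0)) → -b-> u1, -b-> u2
  u1 = (a.(0 | 0))\{a} | (b.0)\{b} → stopped
  u2 = 0 | 0 | b.0 | b.(0 | 0) → -b-> u3, -b-> u4
  u3 = 0 | 0 | 0 | b.(0 | 0) → -b-> u5
  u4 = 0 | 0 | b.0 | (0 | 0) → -b-> u5
  u5 = 0 | 0 | 0 | (0 | 0) → stopped
Q's transition system — 6 states:
  v0 = (a.(0 | 0))\{a} | a.(b.0)\{b} + b.(0 | 0 | b.0 | b.(0 | 0)) → -a-> v1, -b-> v2
  v1 = (a.(0 | 0))\{a} | (b.0)\{b} → stopped
  v2 = 0 | 0 | b.0 | b.(0 | 0) → -b-> v3, -b-> v4
  v3 = 0 | 0 | 0 | b.(0 | 0) → -b-> v5
  v4 = 0 | 0 | b.0 | (0 | 0) → -b-> v5
  v5 = 0 | 0 | 0 | (0 | 0) → stopped
Partition-refinement fixed point:
  B0 = {u0}
  B1 = {u2, v2}
  B2 = {u3, u4, v3, v4}
  B3 = {u1, u5, v1, v5}
  B4 = {v0}
u0 ∈ B0, v0 ∈ B4 → different blocks

NO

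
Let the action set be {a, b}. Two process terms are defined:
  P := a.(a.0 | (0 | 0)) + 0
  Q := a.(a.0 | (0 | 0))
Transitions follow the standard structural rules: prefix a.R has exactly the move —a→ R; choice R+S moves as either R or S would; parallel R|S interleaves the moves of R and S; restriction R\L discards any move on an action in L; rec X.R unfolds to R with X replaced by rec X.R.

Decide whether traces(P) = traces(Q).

LTS(P): 3 reachable states
  p0 = a.(a.0 | (0 | 0)) + 0 :: -a-> p1
  p1 = a.0 | (0 | 0) :: -a-> p2
  p2 = 0 | (0 | 0) :: ·
LTS(Q): 3 reachable states
  q0 = a.(a.0 | (0 | 0)) :: -a-> q1
  q1 = a.0 | (0 | 0) :: -a-> q2
  q2 = 0 | (0 | 0) :: ·
Coarsest stable partition (strong bisimilarity classes):
  B0 = {p0, q0}
  B1 = {p1, q1}
  B2 = {p2, q2}
p0 ∈ B0, q0 ∈ B0 → same block
Bisimilar ⇒ trace-equivalent.

YES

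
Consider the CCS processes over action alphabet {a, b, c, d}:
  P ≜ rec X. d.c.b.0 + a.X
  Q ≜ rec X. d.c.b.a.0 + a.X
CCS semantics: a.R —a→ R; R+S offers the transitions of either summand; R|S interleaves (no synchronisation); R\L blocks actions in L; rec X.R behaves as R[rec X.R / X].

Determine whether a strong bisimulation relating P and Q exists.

NO

Reachable graph of P (4 states):
  u0 = rec X. d.c.b.0 + a.X → ··a··> u0, ··d··> u1
  u1 = c.b.0 → ··c··> u2
  u2 = b.0 → ··b··> u3
  u3 = 0 → ∅
Reachable graph of Q (5 states):
  v0 = rec X. d.c.b.a.0 + a.X → ··a··> v0, ··d··> v1
  v1 = c.b.a.0 → ··c··> v2
  v2 = b.a.0 → ··b··> v3
  v3 = a.0 → ··a··> v4
  v4 = 0 → ∅
Bisimilarity quotient blocks:
  B0 = {u0}
  B1 = {u1}
  B2 = {u2}
  B3 = {u3, v4}
  B4 = {v0}
  B5 = {v1}
  B6 = {v2}
  B7 = {v3}
u0 ∈ B0, v0 ∈ B4 → different blocks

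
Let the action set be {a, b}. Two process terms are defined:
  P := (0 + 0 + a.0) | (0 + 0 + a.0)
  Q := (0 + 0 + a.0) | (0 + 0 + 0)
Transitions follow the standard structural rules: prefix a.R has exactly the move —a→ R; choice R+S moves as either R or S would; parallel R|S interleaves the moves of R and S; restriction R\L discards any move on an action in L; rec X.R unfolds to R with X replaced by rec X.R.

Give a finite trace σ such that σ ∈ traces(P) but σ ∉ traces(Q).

P's transition system — 4 states:
  m0 = (0 + 0 + a.0) | (0 + 0 + a.0) has moves —a→ m1, —a→ m2
  m1 = (0 + 0 + a.0) | 0 has moves —a→ m3
  m2 = 0 | (0 + 0 + a.0) has moves —a→ m3
  m3 = 0 | 0 has moves ∅
Q's transition system — 2 states:
  n0 = (0 + 0 + a.0) | (0 + 0 + 0) has moves —a→ n1
  n1 = 0 | (0 + 0 + 0) has moves ∅
Run σ = ⟨aa⟩ on P: start {m0}
  after a @ step 1: {m1, m2}
  after a @ step 2: {m3}
  — P admits the full trace.
Run σ = ⟨aa⟩ on Q: start {n0}
  after a @ step 1: {n1}
  after a @ step 2: ∅ (Q stuck)

aa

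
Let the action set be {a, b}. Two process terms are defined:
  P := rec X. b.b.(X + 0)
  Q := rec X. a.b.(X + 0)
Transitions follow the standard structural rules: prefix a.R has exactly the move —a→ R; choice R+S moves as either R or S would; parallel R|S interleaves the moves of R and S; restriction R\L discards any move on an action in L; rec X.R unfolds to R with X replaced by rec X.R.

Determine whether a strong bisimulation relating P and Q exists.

not bisimilar

P's transition system — 3 states:
  u0 = rec X. b.b.(X + 0) has moves --b--▸ u1
  u1 = b.((rec X. b.b.(X + 0)) + 0) has moves --b--▸ u2
  u2 = (rec X. b.b.(X + 0)) + 0 has moves --b--▸ u1
Q's transition system — 3 states:
  v0 = rec X. a.b.(X + 0) has moves --a--▸ v1
  v1 = b.((rec X. a.b.(X + 0)) + 0) has moves --b--▸ v2
  v2 = (rec X. a.b.(X + 0)) + 0 has moves --a--▸ v1
Partition-refinement fixed point:
  B0 = {u0, u1, u2}
  B1 = {v0, v2}
  B2 = {v1}
u0 ∈ B0, v0 ∈ B1 → different blocks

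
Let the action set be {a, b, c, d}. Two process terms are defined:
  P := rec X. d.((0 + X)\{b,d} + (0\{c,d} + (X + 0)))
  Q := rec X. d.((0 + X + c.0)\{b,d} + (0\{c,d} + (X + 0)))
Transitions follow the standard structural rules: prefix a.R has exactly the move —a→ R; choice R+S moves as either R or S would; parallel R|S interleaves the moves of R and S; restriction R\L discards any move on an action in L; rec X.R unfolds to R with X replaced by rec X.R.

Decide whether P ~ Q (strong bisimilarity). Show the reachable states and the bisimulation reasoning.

NO

P's transition system — 2 states:
  p0 = rec X. d.((0 + X)\{b,d} + (0\{c,d} + (X + 0))) → —d→ p1
  p1 = (0 + (rec X. d.((0 + X)\{b,d} + (0\{c,d} + (X + 0)))))\{b,d} + (0\{c,d} + ((rec X. d.((0 + X)\{b,d} + (0\{c,d} + (X + 0)))) + 0)) → —d→ p1
Q's transition system — 3 states:
  q0 = rec X. d.((0 + X + c.0)\{b,d} + (0\{c,d} + (X + 0))) → —d→ q1
  q1 = (0 + (rec X. d.((0 + X + c.0)\{b,d} + (0\{c,d} + (X + 0)))) + c.0)\{b,d} + (0\{c,d} + ((rec X. d.((0 + X + c.0)\{b,d} + (0\{c,d} + (X + 0)))) + 0)) → —c→ q2, —d→ q1
  q2 = 0\{b,d} → ·
Partition-refinement fixed point:
  B0 = {p0, p1}
  B1 = {q0}
  B2 = {q1}
  B3 = {q2}
p0 ∈ B0, q0 ∈ B1 → different blocks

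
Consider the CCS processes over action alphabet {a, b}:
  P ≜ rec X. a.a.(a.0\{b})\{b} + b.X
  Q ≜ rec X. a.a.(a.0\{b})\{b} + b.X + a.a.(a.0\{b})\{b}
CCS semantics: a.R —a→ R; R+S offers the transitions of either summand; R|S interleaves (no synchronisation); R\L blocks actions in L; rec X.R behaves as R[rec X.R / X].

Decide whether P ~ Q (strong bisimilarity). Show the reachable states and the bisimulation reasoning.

LTS(P): 4 reachable states
  m0 = rec X. a.a.(a.0\{b})\{b} + b.X has moves =a=> m1, =b=> m0
  m1 = a.(a.0\{b})\{b} has moves =a=> m2
  m2 = (a.0\{b})\{b} has moves =a=> m3
  m3 = 0\{b}\{b} has moves (no moves)
LTS(Q): 4 reachable states
  n0 = rec X. a.a.(a.0\{b})\{b} + b.X + a.a.(a.0\{b})\{b} has moves =a=> n1, =b=> n0
  n1 = a.(a.0\{b})\{b} has moves =a=> n2
  n2 = (a.0\{b})\{b} has moves =a=> n3
  n3 = 0\{b}\{b} has moves (no moves)
Coarsest stable partition (strong bisimilarity classes):
  B0 = {m0, n0}
  B1 = {m1, n1}
  B2 = {m2, n2}
  B3 = {m3, n3}
m0 ∈ B0, n0 ∈ B0 → same block

P ~ Q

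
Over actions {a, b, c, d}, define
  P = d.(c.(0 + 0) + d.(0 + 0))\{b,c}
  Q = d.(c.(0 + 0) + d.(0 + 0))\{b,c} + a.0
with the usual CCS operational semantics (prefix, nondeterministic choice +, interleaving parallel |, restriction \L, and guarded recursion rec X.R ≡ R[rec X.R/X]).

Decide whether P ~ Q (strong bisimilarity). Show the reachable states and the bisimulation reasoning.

NO

P's transition system — 3 states:
  s0 = d.(c.(0 + 0) + d.(0 + 0))\{b,c} → ··d··> s1
  s1 = (c.(0 + 0) + d.(0 + 0))\{b,c} → ··d··> s2
  s2 = (0 + 0)\{b,c} → deadlocked
Q's transition system — 4 states:
  t0 = d.(c.(0 + 0) + d.(0 + 0))\{b,c} + a.0 → ··a··> t1, ··d··> t2
  t1 = 0 → deadlocked
  t2 = (c.(0 + 0) + d.(0 + 0))\{b,c} → ··d··> t3
  t3 = (0 + 0)\{b,c} → deadlocked
Partition-refinement fixed point:
  B0 = {s0}
  B1 = {s1, t2}
  B2 = {s2, t1, t3}
  B3 = {t0}
s0 ∈ B0, t0 ∈ B3 → different blocks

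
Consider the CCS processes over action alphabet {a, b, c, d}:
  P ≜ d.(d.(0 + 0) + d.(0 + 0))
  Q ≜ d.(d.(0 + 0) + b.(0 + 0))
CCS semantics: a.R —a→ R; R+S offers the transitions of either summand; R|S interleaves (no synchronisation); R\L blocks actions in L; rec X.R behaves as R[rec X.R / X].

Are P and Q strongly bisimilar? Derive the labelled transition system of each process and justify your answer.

Reachable graph of P (3 states):
  p0 = d.(d.(0 + 0) + d.(0 + 0)) | —d→ p1
  p1 = d.(0 + 0) + d.(0 + 0) | —d→ p2
  p2 = 0 + 0 | ∅
Reachable graph of Q (3 states):
  q0 = d.(d.(0 + 0) + b.(0 + 0)) | —d→ q1
  q1 = d.(0 + 0) + b.(0 + 0) | —b→ q2, —d→ q2
  q2 = 0 + 0 | ∅
Coarsest stable partition (strong bisimilarity classes):
  B0 = {p0}
  B1 = {p1}
  B2 = {p2, q2}
  B3 = {q0}
  B4 = {q1}
p0 ∈ B0, q0 ∈ B3 → different blocks

not bisimilar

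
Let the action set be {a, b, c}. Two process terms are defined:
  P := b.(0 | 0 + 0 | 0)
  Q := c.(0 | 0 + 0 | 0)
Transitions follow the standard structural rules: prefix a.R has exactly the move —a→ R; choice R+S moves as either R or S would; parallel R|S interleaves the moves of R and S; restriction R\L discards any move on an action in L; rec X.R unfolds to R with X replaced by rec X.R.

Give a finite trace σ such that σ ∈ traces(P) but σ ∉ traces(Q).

b

LTS(P): 2 reachable states
  p0 = b.(0 | 0 + 0 | 0) ⊢ --b--▸ p1
  p1 = 0 | 0 + 0 | 0 ⊢ deadlocked
LTS(Q): 2 reachable states
  q0 = c.(0 | 0 + 0 | 0) ⊢ --c--▸ q1
  q1 = 0 | 0 + 0 | 0 ⊢ deadlocked
Executing b from P (initial set {p0}):
  after b @ step 1: {p1}
  ✓ P
Executing b from Q (initial set {q0}):
  after b @ step 1: ∅  — Q cannot continue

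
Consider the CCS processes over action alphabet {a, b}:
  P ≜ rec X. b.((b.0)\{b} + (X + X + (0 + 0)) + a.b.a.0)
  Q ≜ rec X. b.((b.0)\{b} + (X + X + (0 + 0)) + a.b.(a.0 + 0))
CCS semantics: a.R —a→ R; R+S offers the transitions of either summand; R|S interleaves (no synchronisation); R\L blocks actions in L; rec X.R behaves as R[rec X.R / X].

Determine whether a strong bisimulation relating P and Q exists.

Reachable graph of P (5 states):
  u0 = rec X. b.((b.0)\{b} + (X + X + (0 + 0)) + a.b.a.0) → --b--▸ u1
  u1 = (b.0)\{b} + ((rec X. b.((b.0)\{b} + (X + X + (0 + 0)) + a.b.a.0)) + (rec X. b.((b.0)\{b} + (X + X + (0 + 0)) + a.b.a.0)) + (0 + 0)) + a.b.a.0 → --a--▸ u2, --b--▸ u1
  u2 = b.a.0 → --b--▸ u3
  u3 = a.0 → --a--▸ u4
  u4 = 0 → (no moves)
Reachable graph of Q (5 states):
  v0 = rec X. b.((b.0)\{b} + (X + X + (0 + 0)) + a.b.(a.0 + 0)) → --b--▸ v1
  v1 = (b.0)\{b} + ((rec X. b.((b.0)\{b} + (X + X + (0 + 0)) + a.b.(a.0 + 0))) + (rec X. b.((b.0)\{b} + (X + X + (0 + 0)) + a.b.(a.0 + 0))) + (0 + 0)) + a.b.(a.0 + 0) → --a--▸ v2, --b--▸ v1
  v2 = b.(a.0 + 0) → --b--▸ v3
  v3 = a.0 + 0 → --a--▸ v4
  v4 = 0 → (no moves)
Coarsest stable partition (strong bisimilarity classes):
  B0 = {u0, v0}
  B1 = {u1, v1}
  B2 = {u2, v2}
  B3 = {u3, v3}
  B4 = {u4, v4}
u0 ∈ B0, v0 ∈ B0 → same block

P ~ Q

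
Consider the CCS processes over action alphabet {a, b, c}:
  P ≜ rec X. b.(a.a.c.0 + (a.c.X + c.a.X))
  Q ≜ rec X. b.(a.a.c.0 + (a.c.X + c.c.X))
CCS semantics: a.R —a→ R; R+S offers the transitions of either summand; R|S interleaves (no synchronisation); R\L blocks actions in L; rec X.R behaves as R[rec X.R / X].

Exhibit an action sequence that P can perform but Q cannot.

bca

Reachable graph of P (7 states):
  p0 = rec X. b.(a.a.c.0 + (a.c.X + c.a.X)) → -b-> p1
  p1 = a.a.c.0 + (a.c.(rec X. b.(a.a.c.0 + (a.c.X + c.a.X))) + c.a.(rec X. b.(a.a.c.0 + (a.c.X + c.a.X)))) → -a-> p2, -a-> p3, -c-> p4
  p2 = a.c.0 → -a-> p5
  p3 = c.(rec X. b.(a.a.c.0 + (a.c.X + c.a.X))) → -c-> p0
  p4 = a.(rec X. b.(a.a.c.0 + (a.c.X + c.a.X))) → -a-> p0
  p5 = c.0 → -c-> p6
  p6 = 0 → stopped
Reachable graph of Q (6 states):
  q0 = rec X. b.(a.a.c.0 + (a.c.X + c.c.X)) → -b-> q1
  q1 = a.a.c.0 + (a.c.(rec X. b.(a.a.c.0 + (a.c.X + c.c.X))) + c.c.(rec X. b.(a.a.c.0 + (a.c.X + c.c.X)))) → -a-> q2, -a-> q3, -c-> q3
  q2 = a.c.0 → -a-> q4
  q3 = c.(rec X. b.(a.a.c.0 + (a.c.X + c.c.X))) → -c-> q0
  q4 = c.0 → -c-> q5
  q5 = 0 → stopped
Trace ⟨bca⟩ through P, begin at {p0}:
  step 1 (b): {p1}
  step 2 (c): {p4}
  step 3 (a): {p0}
  ✓ P
Trace ⟨bca⟩ through Q, begin at {q0}:
  step 1 (b): {q1}
  step 2 (c): {q3}
  step 3 (a): ∅ (Q stuck)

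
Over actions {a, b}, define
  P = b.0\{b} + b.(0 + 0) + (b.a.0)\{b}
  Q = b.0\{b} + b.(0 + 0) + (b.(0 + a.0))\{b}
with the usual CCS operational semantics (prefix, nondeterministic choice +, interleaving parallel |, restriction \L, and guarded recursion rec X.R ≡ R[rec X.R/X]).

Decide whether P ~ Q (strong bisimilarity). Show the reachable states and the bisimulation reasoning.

P ~ Q

LTS(P): 3 reachable states
  p0 = b.0\{b} + b.(0 + 0) + (b.a.0)\{b} | =b=> p1, =b=> p2
  p1 = 0 + 0 | ∅
  p2 = 0\{b} | ∅
LTS(Q): 3 reachable states
  q0 = b.0\{b} + b.(0 + 0) + (b.(0 + a.0))\{b} | =b=> q1, =b=> q2
  q1 = 0 + 0 | ∅
  q2 = 0\{b} | ∅
Coarsest stable partition (strong bisimilarity classes):
  B0 = {p0, q0}
  B1 = {p1, p2, q1, q2}
p0 ∈ B0, q0 ∈ B0 → same block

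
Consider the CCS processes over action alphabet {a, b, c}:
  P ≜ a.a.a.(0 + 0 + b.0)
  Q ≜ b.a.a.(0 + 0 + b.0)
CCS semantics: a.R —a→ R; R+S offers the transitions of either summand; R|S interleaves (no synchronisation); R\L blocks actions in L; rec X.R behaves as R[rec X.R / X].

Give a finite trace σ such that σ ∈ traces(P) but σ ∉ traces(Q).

a

P's transition system — 5 states:
  u0 = a.a.a.(0 + 0 + b.0) → =a=> u1
  u1 = a.a.(0 + 0 + b.0) → =a=> u2
  u2 = a.(0 + 0 + b.0) → =a=> u3
  u3 = 0 + 0 + b.0 → =b=> u4
  u4 = 0 → (no moves)
Q's transition system — 5 states:
  v0 = b.a.a.(0 + 0 + b.0) → =b=> v1
  v1 = a.a.(0 + 0 + b.0) → =a=> v2
  v2 = a.(0 + 0 + b.0) → =a=> v3
  v3 = 0 + 0 + b.0 → =b=> v4
  v4 = 0 → (no moves)
Run σ = ⟨a⟩ on P: start {u0}
  step 1 (a): {u1}
  — P admits the full trace.
Run σ = ⟨a⟩ on Q: start {v0}
  step 1 (a): ∅ (Q stuck)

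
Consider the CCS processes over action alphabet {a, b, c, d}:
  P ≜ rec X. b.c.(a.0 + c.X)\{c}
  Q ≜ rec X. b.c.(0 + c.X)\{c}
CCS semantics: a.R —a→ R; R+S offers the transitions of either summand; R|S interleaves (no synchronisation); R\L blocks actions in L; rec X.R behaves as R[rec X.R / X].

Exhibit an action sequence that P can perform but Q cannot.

bca

P's transition system — 4 states:
  m0 = rec X. b.c.(a.0 + c.X)\{c} | ··b··> m1
  m1 = c.(a.0 + c.(rec X. b.c.(a.0 + c.X)\{c}))\{c} | ··c··> m2
  m2 = (a.0 + c.(rec X. b.c.(a.0 + c.X)\{c}))\{c} | ··a··> m3
  m3 = 0\{c} | ∅
Q's transition system — 3 states:
  n0 = rec X. b.c.(0 + c.X)\{c} | ··b··> n1
  n1 = c.(0 + c.(rec X. b.c.(0 + c.X)\{c}))\{c} | ··c··> n2
  n2 = (0 + c.(rec X. b.c.(0 + c.X)\{c}))\{c} | ∅
Run σ = ⟨bca⟩ on P: start {m0}
  after b @ step 1: {m1}
  after c @ step 2: {m2}
  after a @ step 3: {m3}
  — P admits the full trace.
Run σ = ⟨bca⟩ on Q: start {n0}
  after b @ step 1: {n1}
  after c @ step 2: {n2}
  after a @ step 3: no successor for Q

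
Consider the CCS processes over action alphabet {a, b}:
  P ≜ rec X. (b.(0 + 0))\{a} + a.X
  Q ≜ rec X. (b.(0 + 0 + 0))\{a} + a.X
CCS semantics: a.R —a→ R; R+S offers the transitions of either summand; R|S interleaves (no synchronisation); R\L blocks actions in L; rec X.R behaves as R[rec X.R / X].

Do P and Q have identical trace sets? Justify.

Reachable graph of P (2 states):
  p0 = rec X. (b.(0 + 0))\{a} + a.X → —a→ p0, —b→ p1
  p1 = (0 + 0)\{a} → deadlocked
Reachable graph of Q (2 states):
  q0 = rec X. (b.(0 + 0 + 0))\{a} + a.X → —a→ q0, —b→ q1
  q1 = (0 + 0 + 0)\{a} → deadlocked
Partition-refinement fixed point:
  B0 = {p0, q0}
  B1 = {p1, q1}
p0 ∈ B0, q0 ∈ B0 → same block
Bisimilar ⇒ trace-equivalent.

YES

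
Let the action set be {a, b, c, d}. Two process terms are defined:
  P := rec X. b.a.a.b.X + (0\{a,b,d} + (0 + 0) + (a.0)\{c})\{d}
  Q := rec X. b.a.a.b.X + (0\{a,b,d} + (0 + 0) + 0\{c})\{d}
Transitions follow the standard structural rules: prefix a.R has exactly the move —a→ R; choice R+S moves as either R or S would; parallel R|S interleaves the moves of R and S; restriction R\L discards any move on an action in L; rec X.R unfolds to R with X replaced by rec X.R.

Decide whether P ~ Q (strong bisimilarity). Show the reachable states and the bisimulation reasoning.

Reachable graph of P (5 states):
  u0 = rec X. b.a.a.b.X + (0\{a,b,d} + (0 + 0) + (a.0)\{c})\{d} | —a→ u1, —b→ u2
  u1 = 0\{c}\{d} | ·
  u2 = a.a.b.(rec X. b.a.a.b.X + (0\{a,b,d} + (0 + 0) + (a.0)\{c})\{d}) | —a→ u3
  u3 = a.b.(rec X. b.a.a.b.X + (0\{a,b,d} + (0 + 0) + (a.0)\{c})\{d}) | —a→ u4
  u4 = b.(rec X. b.a.a.b.X + (0\{a,b,d} + (0 + 0) + (a.0)\{c})\{d}) | —b→ u0
Reachable graph of Q (4 states):
  v0 = rec X. b.a.a.b.X + (0\{a,b,d} + (0 + 0) + 0\{c})\{d} | —b→ v1
  v1 = a.a.b.(rec X. b.a.a.b.X + (0\{a,b,d} + (0 + 0) + 0\{c})\{d}) | —a→ v2
  v2 = a.b.(rec X. b.a.a.b.X + (0\{a,b,d} + (0 + 0) + 0\{c})\{d}) | —a→ v3
  v3 = b.(rec X. b.a.a.b.X + (0\{a,b,d} + (0 + 0) + 0\{c})\{d}) | —b→ v0
Partition-refinement fixed point:
  B0 = {u0}
  B1 = {u2}
  B2 = {u3}
  B3 = {u4}
  B4 = {u1}
  B5 = {v0}
  B6 = {v1}
  B7 = {v2}
  B8 = {v3}
u0 ∈ B0, v0 ∈ B5 → different blocks

P ≁ Q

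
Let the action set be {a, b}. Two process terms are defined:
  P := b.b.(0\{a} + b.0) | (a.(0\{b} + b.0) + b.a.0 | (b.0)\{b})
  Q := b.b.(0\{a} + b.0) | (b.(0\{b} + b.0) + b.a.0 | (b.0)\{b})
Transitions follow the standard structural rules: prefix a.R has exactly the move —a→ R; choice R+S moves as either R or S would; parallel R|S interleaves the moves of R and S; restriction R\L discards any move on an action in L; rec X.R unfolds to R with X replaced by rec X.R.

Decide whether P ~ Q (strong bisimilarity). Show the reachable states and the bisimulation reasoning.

P ≁ Q

P's transition system — 20 states:
  p0 = b.b.(0\{a} + b.0) | (a.(0\{b} + b.0) + b.a.0 | (b.0)\{b}) | —a→ p1, —b→ p2, —b→ p3
  p1 = b.b.(0\{a} + b.0) | (0\{b} + b.0) | —b→ p4, —b→ p5
  p2 = b.(0\{a} + b.0) | (a.(0\{b} + b.0) + b.a.0 | (b.0)\{b}) | —a→ p4, —b→ p6, —b→ p7
  p3 = b.b.(0\{a} + b.0) | (a.0 | (b.0)\{b}) | —a→ p8, —b→ p7
  p4 = b.(0\{a} + b.0) | (0\{b} + b.0) | —b→ p10, —b→ p9
  p5 = b.b.(0\{a} + b.0) | 0 | —b→ p10
  p6 = (0\{a} + b.0) | (a.(0\{b} + b.0) + b.a.0 | (b.0)\{b}) | —a→ p9, —b→ p11, —b→ p12
  p7 = b.(0\{a} + b.0) | (a.0 | (b.0)\{b}) | —a→ p13, —b→ p11
  p8 = b.b.(0\{a} + b.0) | (0 | (b.0)\{b}) | —b→ p13
  p9 = (0\{a} + b.0) | (0\{b} + b.0) | —b→ p14, —b→ p15
  p10 = b.(0\{a} + b.0) | 0 | —b→ p14
  p11 = (0\{a} + b.0) | (a.0 | (b.0)\{b}) | —a→ p16, —b→ p17
  p12 = 0 | (a.(0\{b} + b.0) + b.a.0 | (b.0)\{b}) | —a→ p15, —b→ p17
  p13 = b.(0\{a} + b.0) | (0 | (b.0)\{b}) | —b→ p16
  p14 = (0\{a} + b.0) | 0 | —b→ p18
  p15 = 0 | (0\{b} + b.0) | —b→ p18
  p16 = (0\{a} + b.0) | (0 | (b.0)\{b}) | —b→ p19
  p17 = 0 | (a.0 | (b.0)\{b}) | —a→ p19
  p18 = 0 | 0 | ·
  p19 = 0 | (0 | (b.0)\{b}) | ·
Q's transition system — 20 states:
  q0 = b.b.(0\{a} + b.0) | (b.(0\{b} + b.0) + b.a.0 | (b.0)\{b}) | —b→ q1, —b→ q2, —b→ q3
  q1 = b.(0\{a} + b.0) | (b.(0\{b} + b.0) + b.a.0 | (b.0)\{b}) | —b→ q4, —b→ q5, —b→ q6
  q2 = b.b.(0\{a} + b.0) | (0\{b} + b.0) | —b→ q5, —b→ q7
  q3 = b.b.(0\{a} + b.0) | (a.0 | (b.0)\{b}) | —a→ q8, —b→ q6
  q4 = (0\{a} + b.0) | (b.(0\{b} + b.0) + b.a.0 | (b.0)\{b}) | —b→ q10, —b→ q11, —b→ q9
  q5 = b.(0\{a} + b.0) | (0\{b} + b.0) | —b→ q12, —b→ q9
  q6 = b.(0\{a} + b.0) | (a.0 | (b.0)\{b}) | —a→ q13, —b→ q10
  q7 = b.b.(0\{a} + b.0) | 0 | —b→ q12
  q8 = b.b.(0\{a} + b.0) | (0 | (b.0)\{b}) | —b→ q13
  q9 = (0\{a} + b.0) | (0\{b} + b.0) | —b→ q14, —b→ q15
  q10 = (0\{a} + b.0) | (a.0 | (b.0)\{b}) | —a→ q16, —b→ q17
  q11 = 0 | (b.(0\{b} + b.0) + b.a.0 | (b.0)\{b}) | —b→ q15, —b→ q17
  q12 = b.(0\{a} + b.0) | 0 | —b→ q14
  q13 = b.(0\{a} + b.0) | (0 | (b.0)\{b}) | —b→ q16
  q14 = (0\{a} + b.0) | 0 | —b→ q18
  q15 = 0 | (0\{b} + b.0) | —b→ q18
  q16 = (0\{a} + b.0) | (0 | (b.0)\{b}) | —b→ q19
  q17 = 0 | (a.0 | (b.0)\{b}) | —a→ q19
  q18 = 0 | 0 | ·
  q19 = 0 | (0 | (b.0)\{b}) | ·
Bisimilarity quotient blocks:
  B0 = {p0}
  B1 = {p1, q2}
  B2 = {p4, p5, p8, q5, q7, q8}
  B3 = {p10, p13, p9, q12, q13, q9}
  B4 = {p14, p15, p16, q14, q15, q16}
  B5 = {p18, p19, q18, q19}
  B6 = {p2, p3, q3}
  B7 = {p6, p7, q6}
  B8 = {p11, p12, q10}
  B9 = {p17, q17}
  B10 = {q0}
  B11 = {q1}
  B12 = {q4}
  B13 = {q11}
p0 ∈ B0, q0 ∈ B10 → different blocks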